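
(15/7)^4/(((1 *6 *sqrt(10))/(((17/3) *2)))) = 19125 *sqrt(10)/4802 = 12.59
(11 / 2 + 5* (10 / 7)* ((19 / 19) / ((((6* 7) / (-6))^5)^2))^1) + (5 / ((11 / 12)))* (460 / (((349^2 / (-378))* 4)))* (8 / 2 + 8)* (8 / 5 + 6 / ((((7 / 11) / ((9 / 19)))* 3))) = -6710092746834048903 / 100671276592891774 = -66.65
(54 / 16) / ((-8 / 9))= -243 / 64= -3.80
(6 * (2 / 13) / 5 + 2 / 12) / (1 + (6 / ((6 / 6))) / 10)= 137 / 624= 0.22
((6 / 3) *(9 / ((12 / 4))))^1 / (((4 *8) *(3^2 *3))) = 1 / 144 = 0.01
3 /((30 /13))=13 /10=1.30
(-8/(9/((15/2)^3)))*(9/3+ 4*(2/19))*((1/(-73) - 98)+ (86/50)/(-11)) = 1921494900/15257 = 125941.86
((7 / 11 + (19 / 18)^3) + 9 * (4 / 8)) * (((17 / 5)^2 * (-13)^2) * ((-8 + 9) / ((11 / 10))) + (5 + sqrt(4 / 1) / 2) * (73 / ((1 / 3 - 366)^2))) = 11900837313376459 / 1061515044810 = 11211.18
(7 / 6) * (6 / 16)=7 / 16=0.44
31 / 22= 1.41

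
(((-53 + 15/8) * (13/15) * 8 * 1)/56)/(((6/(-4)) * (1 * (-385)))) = -0.01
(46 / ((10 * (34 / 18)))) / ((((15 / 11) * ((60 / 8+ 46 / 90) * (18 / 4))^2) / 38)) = 461472 / 8837297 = 0.05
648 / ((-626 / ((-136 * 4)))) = 176256 / 313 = 563.12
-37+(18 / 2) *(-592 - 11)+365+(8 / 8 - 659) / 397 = -2024961 / 397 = -5100.66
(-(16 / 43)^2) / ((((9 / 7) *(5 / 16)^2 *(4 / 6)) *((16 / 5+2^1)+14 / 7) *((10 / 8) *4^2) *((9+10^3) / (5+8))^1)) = -186368 / 1259307675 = -0.00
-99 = -99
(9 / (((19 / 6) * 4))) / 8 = 27 / 304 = 0.09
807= 807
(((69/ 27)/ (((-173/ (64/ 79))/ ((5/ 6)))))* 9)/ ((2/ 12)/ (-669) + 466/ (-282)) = 0.05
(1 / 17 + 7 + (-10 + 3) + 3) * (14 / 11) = 728 / 187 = 3.89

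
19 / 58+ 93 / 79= 6895 / 4582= 1.50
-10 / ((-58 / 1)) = 5 / 29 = 0.17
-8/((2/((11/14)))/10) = -220/7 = -31.43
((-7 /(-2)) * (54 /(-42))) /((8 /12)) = -27 /4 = -6.75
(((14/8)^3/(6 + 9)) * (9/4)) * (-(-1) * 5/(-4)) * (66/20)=-33957/10240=-3.32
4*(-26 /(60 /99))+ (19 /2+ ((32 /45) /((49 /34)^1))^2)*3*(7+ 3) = 39124397 /324135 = 120.70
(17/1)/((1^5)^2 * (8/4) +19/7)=119/33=3.61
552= 552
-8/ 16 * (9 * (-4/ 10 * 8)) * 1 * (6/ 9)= 48/ 5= 9.60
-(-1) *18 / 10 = 9 / 5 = 1.80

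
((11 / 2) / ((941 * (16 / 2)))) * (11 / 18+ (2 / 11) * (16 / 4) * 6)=985 / 271008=0.00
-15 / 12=-5 / 4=-1.25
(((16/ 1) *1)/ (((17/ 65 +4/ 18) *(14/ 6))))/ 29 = 28080/ 57449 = 0.49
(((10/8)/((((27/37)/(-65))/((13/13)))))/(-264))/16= 12025/456192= 0.03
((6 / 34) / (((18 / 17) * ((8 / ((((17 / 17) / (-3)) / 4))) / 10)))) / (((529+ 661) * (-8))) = 1 / 548352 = 0.00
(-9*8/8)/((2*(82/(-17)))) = 153/164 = 0.93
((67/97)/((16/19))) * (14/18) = 8911/13968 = 0.64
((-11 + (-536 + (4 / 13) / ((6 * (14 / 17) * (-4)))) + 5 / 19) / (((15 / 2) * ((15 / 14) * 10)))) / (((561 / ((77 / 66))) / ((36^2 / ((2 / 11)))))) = -158816266 / 1574625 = -100.86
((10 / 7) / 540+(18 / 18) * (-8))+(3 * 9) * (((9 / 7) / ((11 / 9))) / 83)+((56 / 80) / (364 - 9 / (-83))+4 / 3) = -6.32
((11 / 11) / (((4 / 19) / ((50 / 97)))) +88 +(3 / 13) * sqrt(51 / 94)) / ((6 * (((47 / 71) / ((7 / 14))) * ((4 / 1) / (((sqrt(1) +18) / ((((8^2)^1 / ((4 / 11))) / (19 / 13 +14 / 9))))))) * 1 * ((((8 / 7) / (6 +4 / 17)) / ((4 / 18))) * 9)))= 176669087 * sqrt(4794) / 52113652411392 +1033337489863 / 8273362166784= 0.13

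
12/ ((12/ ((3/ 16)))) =3/ 16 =0.19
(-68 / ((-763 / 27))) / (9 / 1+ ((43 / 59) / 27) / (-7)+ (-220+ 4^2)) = -731187 / 59254798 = -0.01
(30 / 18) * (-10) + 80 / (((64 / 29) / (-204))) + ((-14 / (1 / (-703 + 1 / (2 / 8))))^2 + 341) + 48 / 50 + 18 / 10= 95758728.09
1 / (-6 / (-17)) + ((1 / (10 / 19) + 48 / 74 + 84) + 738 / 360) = 202979 / 2220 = 91.43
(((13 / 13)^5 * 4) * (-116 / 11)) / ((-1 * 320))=29 / 220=0.13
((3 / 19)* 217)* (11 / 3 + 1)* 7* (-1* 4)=-85064 / 19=-4477.05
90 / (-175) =-18 / 35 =-0.51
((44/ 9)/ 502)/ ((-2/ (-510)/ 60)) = 37400/ 251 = 149.00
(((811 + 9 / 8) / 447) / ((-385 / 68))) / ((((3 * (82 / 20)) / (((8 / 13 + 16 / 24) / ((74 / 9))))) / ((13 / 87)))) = -2761225 / 4542585201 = -0.00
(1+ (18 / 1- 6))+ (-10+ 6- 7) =2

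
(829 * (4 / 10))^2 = 2748964 / 25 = 109958.56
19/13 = 1.46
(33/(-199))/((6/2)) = -11/199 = -0.06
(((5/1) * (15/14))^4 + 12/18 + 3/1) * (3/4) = 95344451/153664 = 620.47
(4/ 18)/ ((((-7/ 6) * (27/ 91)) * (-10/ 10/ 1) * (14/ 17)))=442/ 567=0.78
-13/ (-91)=1/ 7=0.14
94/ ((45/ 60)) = 376/ 3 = 125.33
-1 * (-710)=710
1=1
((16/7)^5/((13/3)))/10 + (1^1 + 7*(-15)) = -112042456/1092455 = -102.56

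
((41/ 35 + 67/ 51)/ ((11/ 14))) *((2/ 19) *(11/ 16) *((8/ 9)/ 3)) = 8872/ 130815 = 0.07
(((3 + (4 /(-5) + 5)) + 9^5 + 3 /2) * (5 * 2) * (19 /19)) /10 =590577 /10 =59057.70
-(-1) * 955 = 955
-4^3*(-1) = 64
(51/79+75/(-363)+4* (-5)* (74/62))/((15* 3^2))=-2314528/13334805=-0.17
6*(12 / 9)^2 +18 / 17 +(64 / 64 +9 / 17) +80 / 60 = 14.59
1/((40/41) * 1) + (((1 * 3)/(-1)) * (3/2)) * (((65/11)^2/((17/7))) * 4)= -21209663/82280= -257.77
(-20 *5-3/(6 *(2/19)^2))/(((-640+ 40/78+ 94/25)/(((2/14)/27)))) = 41925/34710704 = 0.00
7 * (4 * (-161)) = -4508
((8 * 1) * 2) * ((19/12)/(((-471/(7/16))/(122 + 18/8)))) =-66101/22608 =-2.92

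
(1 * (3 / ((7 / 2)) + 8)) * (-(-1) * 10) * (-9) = -5580 / 7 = -797.14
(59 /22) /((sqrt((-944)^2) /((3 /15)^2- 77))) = -481 /2200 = -0.22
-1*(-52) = 52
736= 736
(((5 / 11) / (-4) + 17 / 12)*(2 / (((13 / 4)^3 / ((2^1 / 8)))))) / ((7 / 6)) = 2752 / 169169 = 0.02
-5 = -5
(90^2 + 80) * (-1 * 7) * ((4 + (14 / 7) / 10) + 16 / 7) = -371372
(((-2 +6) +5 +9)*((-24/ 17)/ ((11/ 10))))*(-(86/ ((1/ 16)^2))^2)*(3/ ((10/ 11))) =628176715776/ 17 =36951571516.24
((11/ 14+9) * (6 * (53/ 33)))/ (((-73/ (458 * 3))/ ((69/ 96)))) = -114731061/ 89936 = -1275.70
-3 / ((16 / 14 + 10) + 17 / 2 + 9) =-42 / 401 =-0.10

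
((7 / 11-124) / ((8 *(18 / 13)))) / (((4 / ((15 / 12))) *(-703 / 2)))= 88205 / 8908416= 0.01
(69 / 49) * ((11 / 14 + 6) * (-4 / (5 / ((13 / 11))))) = -9.03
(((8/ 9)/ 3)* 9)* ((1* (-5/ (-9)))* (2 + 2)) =160/ 27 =5.93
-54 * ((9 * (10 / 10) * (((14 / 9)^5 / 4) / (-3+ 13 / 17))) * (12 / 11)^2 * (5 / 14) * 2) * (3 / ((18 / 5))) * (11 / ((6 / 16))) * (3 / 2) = 261228800 / 16929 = 15430.85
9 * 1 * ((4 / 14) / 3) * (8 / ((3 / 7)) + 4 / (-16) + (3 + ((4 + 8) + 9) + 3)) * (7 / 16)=545 / 32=17.03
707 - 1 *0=707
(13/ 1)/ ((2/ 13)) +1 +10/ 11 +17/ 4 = 3989/ 44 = 90.66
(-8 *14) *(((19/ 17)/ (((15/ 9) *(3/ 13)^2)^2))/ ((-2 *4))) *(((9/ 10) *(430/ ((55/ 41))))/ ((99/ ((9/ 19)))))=2741.63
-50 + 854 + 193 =997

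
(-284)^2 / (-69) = -80656 / 69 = -1168.93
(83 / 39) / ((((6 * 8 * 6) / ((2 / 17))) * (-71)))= -83 / 6778512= -0.00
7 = 7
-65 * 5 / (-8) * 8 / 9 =325 / 9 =36.11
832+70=902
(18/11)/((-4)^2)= 9/88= 0.10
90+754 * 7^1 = 5368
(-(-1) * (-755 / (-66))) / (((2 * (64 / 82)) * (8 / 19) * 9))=588145 / 304128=1.93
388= 388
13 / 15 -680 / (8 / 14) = -1189.13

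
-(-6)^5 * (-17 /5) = -132192 /5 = -26438.40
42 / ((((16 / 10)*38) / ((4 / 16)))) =0.17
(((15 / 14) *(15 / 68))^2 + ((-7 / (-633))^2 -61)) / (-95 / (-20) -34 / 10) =-45.14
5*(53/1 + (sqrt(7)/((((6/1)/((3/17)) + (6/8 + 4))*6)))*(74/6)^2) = 2738*sqrt(7)/837 + 265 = 273.65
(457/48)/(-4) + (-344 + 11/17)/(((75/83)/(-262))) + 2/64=8123418053/81600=99551.69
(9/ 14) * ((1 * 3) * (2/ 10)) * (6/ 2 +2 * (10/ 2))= 5.01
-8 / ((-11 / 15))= 120 / 11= 10.91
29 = 29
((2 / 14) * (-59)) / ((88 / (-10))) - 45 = -44.04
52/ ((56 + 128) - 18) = 26/ 83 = 0.31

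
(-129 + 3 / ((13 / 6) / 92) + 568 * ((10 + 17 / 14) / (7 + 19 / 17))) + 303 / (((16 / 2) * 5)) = 198575777 / 251160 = 790.63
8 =8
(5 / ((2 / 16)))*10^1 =400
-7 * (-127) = 889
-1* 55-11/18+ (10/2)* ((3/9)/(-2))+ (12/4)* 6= -346/9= -38.44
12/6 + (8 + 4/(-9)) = 86/9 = 9.56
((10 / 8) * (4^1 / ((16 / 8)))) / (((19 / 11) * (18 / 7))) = 385 / 684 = 0.56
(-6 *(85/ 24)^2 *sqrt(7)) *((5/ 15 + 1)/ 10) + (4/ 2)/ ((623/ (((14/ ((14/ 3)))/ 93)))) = 2/ 19313 -1445 *sqrt(7)/ 144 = -26.55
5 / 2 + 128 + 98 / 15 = 4111 / 30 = 137.03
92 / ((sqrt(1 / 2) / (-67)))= -8717.21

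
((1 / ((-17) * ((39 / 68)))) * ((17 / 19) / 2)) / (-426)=17 / 157833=0.00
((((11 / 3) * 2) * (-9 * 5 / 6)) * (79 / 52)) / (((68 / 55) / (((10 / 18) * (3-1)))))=-1194875 / 15912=-75.09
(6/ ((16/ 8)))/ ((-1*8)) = -3/ 8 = -0.38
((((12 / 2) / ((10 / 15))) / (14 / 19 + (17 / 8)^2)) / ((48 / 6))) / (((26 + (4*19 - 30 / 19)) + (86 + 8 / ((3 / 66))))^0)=456 / 2129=0.21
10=10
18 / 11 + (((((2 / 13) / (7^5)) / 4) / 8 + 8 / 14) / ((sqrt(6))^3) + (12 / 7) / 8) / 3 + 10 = 1997633 * sqrt(6) / 377552448 + 1803 / 154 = 11.72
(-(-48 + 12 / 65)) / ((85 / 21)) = 11.81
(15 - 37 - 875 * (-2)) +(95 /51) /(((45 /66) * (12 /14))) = 794615 /459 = 1731.19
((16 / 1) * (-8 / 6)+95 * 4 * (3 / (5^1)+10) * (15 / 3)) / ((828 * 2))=15089 / 1242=12.15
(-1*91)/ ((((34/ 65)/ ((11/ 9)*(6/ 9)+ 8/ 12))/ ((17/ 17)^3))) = -118300/ 459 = -257.73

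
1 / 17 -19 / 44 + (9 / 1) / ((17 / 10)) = 3681 / 748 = 4.92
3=3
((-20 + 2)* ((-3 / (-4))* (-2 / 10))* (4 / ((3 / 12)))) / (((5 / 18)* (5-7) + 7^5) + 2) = 0.00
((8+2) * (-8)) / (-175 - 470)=16 / 129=0.12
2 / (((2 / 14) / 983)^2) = 94696322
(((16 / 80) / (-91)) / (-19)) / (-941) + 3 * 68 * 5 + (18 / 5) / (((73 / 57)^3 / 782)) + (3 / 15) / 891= 6654987890272771898 / 2819687022066915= 2360.19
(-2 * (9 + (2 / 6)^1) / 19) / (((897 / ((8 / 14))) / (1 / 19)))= -32 / 971451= -0.00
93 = 93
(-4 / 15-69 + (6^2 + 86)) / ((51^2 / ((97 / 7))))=10961 / 39015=0.28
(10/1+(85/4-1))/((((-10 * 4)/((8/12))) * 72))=-121/17280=-0.01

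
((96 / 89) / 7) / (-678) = -16 / 70399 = -0.00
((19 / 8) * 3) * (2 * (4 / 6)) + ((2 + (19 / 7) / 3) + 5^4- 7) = 26477 / 42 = 630.40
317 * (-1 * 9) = -2853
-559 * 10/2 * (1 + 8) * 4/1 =-100620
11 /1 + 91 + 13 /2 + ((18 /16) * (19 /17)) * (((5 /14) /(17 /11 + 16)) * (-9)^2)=40632517 /367472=110.57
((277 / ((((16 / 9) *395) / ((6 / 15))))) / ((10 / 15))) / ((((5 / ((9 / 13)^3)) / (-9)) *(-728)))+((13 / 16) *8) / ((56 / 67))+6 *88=535.78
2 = 2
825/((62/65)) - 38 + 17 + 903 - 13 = 107503/62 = 1733.92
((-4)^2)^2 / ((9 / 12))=1024 / 3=341.33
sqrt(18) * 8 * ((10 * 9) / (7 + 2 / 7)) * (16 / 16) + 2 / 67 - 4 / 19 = -230 / 1273 + 5040 * sqrt(2) / 17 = 419.09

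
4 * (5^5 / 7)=12500 / 7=1785.71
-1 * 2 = -2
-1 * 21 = -21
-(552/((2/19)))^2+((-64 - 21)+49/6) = -164997677/6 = -27499612.83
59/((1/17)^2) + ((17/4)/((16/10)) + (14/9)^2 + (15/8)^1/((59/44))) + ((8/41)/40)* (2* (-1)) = 534755607499/31350240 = 17057.46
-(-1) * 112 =112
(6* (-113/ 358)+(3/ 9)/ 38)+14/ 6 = 3049/ 6802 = 0.45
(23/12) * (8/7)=46/21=2.19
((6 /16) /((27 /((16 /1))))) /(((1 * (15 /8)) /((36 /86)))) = 32 /645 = 0.05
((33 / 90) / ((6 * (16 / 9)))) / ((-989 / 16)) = -0.00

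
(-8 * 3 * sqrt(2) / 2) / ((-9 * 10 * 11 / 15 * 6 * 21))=sqrt(2) / 693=0.00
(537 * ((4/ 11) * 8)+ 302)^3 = 8622691714216/ 1331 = 6478355908.50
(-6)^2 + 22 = 58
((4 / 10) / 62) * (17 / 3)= 17 / 465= 0.04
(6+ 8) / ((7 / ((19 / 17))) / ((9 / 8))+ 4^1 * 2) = 1197 / 1160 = 1.03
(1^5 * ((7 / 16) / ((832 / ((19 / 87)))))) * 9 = 0.00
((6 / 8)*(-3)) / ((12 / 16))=-3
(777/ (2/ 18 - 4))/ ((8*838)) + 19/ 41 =595921/ 1374320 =0.43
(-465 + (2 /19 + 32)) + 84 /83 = -681079 /1577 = -431.88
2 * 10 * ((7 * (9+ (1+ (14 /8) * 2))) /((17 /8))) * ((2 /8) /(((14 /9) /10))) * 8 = 194400 /17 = 11435.29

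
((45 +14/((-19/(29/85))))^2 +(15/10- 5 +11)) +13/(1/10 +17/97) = 2865205040399/1392792150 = 2057.17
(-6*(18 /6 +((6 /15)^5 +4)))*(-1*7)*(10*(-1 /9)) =-613396 /1875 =-327.14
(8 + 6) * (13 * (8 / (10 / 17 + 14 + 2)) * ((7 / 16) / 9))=10829 / 2538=4.27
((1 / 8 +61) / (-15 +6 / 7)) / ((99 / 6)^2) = -1141 / 71874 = -0.02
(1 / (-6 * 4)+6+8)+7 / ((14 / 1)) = 347 / 24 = 14.46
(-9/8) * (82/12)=-123/16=-7.69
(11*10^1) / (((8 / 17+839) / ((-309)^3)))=-3866007.02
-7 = -7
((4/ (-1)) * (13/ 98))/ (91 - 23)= -13/ 1666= -0.01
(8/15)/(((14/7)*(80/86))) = 43/150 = 0.29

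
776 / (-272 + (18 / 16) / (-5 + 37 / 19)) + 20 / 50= -1547562 / 631895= -2.45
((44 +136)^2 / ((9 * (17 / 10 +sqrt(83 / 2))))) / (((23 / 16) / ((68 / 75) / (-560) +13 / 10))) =-29665408 / 207207 +8725120 * sqrt(166) / 207207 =399.36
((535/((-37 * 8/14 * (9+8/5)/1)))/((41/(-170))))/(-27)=-1591625/4341654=-0.37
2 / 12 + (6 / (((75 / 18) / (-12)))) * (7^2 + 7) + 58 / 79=-11456333 / 11850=-966.78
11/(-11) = -1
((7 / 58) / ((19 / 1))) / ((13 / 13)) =7 / 1102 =0.01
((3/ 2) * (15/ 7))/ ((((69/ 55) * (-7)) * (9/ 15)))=-1375/ 2254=-0.61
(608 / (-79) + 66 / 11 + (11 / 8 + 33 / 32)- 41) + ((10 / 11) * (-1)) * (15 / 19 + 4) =-23587757 / 528352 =-44.64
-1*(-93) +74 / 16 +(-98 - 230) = -1843 / 8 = -230.38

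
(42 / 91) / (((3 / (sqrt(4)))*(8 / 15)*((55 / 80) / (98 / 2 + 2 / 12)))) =5900 / 143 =41.26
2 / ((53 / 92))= 184 / 53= 3.47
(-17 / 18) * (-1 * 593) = 10081 / 18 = 560.06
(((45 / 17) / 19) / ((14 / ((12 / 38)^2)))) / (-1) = -810 / 816221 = -0.00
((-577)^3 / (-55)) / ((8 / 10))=192100033 / 44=4365909.84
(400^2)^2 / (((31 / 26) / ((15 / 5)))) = 1996800000000 / 31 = 64412903225.81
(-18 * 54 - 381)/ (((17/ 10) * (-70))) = 1353/ 119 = 11.37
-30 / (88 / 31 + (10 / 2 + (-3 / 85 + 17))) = -79050 / 65357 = -1.21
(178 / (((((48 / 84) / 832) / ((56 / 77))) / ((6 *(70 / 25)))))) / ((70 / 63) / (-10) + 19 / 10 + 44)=241145856 / 3487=69155.68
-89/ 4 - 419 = -1765/ 4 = -441.25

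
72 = 72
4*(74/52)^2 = 1369/169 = 8.10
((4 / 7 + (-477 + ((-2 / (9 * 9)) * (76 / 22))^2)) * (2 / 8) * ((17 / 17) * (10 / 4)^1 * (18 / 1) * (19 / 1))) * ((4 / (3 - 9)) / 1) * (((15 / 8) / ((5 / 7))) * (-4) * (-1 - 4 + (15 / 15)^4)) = 251517506785 / 88209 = 2851381.46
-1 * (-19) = 19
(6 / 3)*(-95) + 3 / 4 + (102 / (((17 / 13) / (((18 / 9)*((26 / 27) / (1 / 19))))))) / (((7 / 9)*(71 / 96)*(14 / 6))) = 26958973 / 13916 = 1937.26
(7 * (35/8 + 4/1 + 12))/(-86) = -1141/688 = -1.66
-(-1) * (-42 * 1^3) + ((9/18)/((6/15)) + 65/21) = -3163/84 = -37.65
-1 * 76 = -76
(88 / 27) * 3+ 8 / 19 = 1744 / 171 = 10.20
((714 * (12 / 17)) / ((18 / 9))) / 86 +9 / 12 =633 / 172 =3.68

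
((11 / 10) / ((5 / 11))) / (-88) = -11 / 400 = -0.03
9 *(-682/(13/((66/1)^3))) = -1764650448/13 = -135742342.15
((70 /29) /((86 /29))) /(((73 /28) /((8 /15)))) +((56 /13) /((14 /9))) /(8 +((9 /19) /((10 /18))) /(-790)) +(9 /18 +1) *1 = 295834463089 /146983304598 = 2.01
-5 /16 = -0.31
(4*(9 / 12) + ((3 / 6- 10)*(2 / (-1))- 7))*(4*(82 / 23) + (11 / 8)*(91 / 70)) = 88587 / 368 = 240.73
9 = 9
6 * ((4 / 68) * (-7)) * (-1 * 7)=294 / 17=17.29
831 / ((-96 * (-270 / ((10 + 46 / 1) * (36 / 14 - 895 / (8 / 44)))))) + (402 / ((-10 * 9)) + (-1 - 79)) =-19261931 / 2160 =-8917.56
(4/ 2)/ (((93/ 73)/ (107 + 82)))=9198/ 31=296.71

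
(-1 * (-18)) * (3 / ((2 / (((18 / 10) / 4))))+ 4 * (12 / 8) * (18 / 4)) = 9963 / 20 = 498.15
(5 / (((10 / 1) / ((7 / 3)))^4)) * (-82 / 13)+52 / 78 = 603559 / 1053000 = 0.57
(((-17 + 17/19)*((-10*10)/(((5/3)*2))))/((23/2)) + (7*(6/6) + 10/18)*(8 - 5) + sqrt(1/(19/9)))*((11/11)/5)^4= 3*sqrt(19)/11875 + 84796/819375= 0.10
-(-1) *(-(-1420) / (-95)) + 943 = 17633 / 19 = 928.05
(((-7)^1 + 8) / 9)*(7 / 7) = 1 / 9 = 0.11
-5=-5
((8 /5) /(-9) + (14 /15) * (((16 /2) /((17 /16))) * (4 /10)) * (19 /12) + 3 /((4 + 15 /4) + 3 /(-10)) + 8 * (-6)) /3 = -14.44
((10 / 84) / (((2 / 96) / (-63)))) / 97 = -360 / 97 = -3.71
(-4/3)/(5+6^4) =-0.00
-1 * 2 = -2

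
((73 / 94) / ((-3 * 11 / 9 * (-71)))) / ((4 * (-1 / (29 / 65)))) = -6351 / 19087640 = -0.00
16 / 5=3.20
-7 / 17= -0.41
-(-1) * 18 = 18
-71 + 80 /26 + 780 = 9257 /13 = 712.08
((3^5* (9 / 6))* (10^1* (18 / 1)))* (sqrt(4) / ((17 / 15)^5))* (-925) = -92171798437500 / 1419857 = -64916254.55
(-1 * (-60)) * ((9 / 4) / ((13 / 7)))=945 / 13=72.69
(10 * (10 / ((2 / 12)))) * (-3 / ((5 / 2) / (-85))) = 61200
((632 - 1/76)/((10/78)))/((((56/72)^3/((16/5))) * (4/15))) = 4096708083/32585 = 125723.74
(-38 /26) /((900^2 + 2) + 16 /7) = -133 /73710390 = -0.00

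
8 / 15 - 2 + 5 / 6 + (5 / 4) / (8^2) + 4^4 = 980683 / 3840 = 255.39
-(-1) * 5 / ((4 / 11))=55 / 4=13.75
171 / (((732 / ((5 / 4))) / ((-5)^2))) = 7125 / 976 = 7.30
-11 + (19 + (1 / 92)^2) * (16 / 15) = 73532 / 7935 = 9.27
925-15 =910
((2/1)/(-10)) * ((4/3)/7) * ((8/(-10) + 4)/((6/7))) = -32/225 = -0.14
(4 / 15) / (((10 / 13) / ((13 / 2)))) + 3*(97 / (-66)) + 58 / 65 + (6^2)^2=27772099 / 21450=1294.74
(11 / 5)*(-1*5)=-11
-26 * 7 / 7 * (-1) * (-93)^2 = 224874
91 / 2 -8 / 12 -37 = 47 / 6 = 7.83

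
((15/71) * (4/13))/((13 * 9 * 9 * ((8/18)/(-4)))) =-20/35997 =-0.00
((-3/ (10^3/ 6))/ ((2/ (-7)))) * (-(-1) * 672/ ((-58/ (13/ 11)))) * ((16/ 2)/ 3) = -91728/ 39875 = -2.30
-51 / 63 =-17 / 21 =-0.81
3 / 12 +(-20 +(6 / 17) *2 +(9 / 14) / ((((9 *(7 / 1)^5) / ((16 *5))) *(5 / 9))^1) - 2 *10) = -312353199 / 8000132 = -39.04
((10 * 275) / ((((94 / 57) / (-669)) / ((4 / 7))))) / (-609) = 69910500 / 66787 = 1046.77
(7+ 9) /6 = 8 /3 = 2.67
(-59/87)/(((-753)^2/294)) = -0.00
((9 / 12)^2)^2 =81 / 256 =0.32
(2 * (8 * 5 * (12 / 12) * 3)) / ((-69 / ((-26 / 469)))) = 2080 / 10787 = 0.19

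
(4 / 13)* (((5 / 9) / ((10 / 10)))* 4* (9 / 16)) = 5 / 13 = 0.38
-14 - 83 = -97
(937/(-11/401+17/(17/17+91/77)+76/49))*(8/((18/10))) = 5891556160/13178553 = 447.06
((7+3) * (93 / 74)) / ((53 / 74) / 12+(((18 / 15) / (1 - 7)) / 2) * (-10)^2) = -11160 / 8827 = -1.26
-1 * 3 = -3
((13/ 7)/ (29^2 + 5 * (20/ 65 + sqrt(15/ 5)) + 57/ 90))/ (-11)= -1667203590/ 8325422110313 + 9886500 * sqrt(3)/ 8325422110313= -0.00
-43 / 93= -0.46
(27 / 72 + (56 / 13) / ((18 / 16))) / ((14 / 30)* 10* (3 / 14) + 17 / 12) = 3935 / 2262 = 1.74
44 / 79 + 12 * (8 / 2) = 3836 / 79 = 48.56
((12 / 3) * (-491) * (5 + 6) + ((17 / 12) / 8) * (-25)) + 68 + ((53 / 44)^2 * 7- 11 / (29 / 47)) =-7258778539 / 336864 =-21548.10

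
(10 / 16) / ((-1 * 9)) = -5 / 72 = -0.07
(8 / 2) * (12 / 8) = 6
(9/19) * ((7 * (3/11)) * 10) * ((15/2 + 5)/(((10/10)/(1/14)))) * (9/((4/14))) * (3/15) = 42525/836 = 50.87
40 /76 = 0.53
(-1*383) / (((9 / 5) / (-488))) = 934520 / 9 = 103835.56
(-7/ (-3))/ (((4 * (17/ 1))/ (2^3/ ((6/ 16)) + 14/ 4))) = 1043/ 1224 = 0.85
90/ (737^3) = 90/ 400315553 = 0.00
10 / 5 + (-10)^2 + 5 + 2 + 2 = 111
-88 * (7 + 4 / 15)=-9592 / 15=-639.47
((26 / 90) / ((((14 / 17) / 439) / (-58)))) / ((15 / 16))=-45016816 / 4725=-9527.37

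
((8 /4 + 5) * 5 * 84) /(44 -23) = 140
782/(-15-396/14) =-5474/303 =-18.07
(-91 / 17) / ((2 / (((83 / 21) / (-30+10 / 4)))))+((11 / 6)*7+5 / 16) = 607249 / 44880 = 13.53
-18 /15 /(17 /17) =-6 /5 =-1.20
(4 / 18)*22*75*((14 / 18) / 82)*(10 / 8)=9625 / 2214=4.35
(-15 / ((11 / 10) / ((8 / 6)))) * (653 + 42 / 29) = -11899.06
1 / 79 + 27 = 2134 / 79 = 27.01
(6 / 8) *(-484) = -363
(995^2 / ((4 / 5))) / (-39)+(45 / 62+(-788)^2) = 2849434819 / 4836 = 589213.16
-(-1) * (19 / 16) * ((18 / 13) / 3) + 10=10.55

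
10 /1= 10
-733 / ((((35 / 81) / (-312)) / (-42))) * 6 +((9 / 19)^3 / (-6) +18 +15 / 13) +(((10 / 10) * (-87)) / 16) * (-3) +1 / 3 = -133375471.42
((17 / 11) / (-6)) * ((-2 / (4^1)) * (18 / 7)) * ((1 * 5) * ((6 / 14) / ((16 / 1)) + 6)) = 9.98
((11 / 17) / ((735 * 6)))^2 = 121 / 5620500900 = 0.00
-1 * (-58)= 58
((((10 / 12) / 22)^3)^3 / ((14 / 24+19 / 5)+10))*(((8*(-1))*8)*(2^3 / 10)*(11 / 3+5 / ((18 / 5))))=-177734375 / 61521578555728034304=-0.00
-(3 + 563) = -566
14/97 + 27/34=3095/3298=0.94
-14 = -14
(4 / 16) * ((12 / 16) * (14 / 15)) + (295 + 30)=13007 / 40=325.18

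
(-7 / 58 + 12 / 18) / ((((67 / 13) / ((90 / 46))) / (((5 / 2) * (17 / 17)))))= 92625 / 178756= 0.52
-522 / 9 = -58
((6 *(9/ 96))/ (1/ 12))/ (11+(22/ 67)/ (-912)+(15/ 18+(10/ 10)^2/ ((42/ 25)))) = 1443582/ 2657947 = 0.54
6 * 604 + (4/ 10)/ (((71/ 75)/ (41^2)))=307734/ 71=4334.28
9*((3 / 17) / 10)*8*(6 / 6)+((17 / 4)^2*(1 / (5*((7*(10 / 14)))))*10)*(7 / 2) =36119 / 1360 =26.56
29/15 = 1.93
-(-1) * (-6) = -6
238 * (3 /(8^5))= 357 /16384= 0.02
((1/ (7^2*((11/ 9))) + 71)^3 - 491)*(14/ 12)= 417284.67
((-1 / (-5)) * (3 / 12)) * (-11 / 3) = -11 / 60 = -0.18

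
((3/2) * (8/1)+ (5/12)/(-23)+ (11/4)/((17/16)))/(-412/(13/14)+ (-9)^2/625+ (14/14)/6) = -555449375/16903365574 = -0.03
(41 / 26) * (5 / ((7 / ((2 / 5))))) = 0.45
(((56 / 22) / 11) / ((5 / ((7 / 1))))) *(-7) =-1372 / 605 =-2.27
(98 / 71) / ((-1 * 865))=-0.00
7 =7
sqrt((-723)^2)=723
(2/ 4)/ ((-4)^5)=-0.00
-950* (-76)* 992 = 71622400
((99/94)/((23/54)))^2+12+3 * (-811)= -2821941252/1168561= -2414.89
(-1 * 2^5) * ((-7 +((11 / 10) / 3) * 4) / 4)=44.27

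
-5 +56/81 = -349/81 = -4.31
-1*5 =-5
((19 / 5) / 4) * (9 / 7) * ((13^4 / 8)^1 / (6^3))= 20.19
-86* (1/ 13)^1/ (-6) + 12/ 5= 683/ 195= 3.50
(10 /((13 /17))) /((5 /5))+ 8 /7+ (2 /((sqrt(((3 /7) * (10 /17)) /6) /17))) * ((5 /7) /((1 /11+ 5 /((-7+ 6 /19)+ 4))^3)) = 1294 /91 - 3001494177 * sqrt(595) /3437377244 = -7.08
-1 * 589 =-589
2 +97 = 99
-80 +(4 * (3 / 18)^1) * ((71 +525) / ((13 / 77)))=88664 / 39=2273.44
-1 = -1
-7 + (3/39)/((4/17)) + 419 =21441/52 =412.33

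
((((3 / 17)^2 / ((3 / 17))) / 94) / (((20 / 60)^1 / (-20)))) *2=-180 / 799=-0.23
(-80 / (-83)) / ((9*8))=10 / 747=0.01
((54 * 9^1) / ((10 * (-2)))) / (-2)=243 / 20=12.15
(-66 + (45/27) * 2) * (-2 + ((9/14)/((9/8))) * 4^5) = -767416/21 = -36543.62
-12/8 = -1.50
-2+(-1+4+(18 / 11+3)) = 62 / 11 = 5.64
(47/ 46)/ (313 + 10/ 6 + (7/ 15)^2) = 10575/ 3259054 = 0.00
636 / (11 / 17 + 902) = 3604 / 5115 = 0.70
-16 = -16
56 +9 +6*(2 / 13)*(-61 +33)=39.15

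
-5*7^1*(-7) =245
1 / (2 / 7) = 7 / 2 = 3.50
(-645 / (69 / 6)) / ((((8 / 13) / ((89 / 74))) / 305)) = -227610825 / 6808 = -33432.85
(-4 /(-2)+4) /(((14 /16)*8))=6 /7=0.86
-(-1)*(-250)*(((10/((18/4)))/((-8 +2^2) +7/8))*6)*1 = 3200/3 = 1066.67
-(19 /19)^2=-1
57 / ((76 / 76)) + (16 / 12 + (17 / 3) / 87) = 15242 / 261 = 58.40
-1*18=-18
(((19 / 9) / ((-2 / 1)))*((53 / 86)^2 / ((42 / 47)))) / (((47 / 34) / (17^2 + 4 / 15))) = -3936805073 / 41935320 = -93.88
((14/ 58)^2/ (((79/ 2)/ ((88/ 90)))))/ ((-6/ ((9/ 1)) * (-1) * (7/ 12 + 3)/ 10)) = 17248/ 2856877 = 0.01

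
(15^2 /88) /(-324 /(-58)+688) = 6525 /1770032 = 0.00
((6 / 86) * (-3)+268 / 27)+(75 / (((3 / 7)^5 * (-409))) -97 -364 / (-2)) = 116860757 / 1424547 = 82.03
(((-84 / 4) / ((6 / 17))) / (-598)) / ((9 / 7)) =833 / 10764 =0.08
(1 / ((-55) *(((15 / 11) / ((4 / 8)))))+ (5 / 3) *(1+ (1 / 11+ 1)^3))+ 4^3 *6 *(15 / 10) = 38587273 / 66550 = 579.82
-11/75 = -0.15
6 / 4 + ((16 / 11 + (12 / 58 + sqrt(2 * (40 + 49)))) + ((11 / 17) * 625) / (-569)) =15124191 / 6171374 + sqrt(178) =15.79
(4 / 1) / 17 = 4 / 17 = 0.24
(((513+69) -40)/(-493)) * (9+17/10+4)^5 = -18601842572397/24650000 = -754638.64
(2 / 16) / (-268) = -1 / 2144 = -0.00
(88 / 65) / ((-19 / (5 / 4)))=-22 / 247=-0.09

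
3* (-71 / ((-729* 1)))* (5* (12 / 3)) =1420 / 243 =5.84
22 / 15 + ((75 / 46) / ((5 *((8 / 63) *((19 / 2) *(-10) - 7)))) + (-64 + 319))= 48128939 / 187680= 256.44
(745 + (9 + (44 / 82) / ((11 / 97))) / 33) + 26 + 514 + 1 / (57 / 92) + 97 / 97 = 1288.03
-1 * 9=-9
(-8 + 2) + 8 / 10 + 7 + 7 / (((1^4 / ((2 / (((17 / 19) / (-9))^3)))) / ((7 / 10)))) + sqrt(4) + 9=-244695907 / 24565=-9961.16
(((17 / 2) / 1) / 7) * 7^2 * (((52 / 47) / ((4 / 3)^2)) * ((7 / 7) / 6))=4641 / 752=6.17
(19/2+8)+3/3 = 37/2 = 18.50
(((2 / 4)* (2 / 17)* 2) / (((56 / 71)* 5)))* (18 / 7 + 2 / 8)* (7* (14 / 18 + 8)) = 5.17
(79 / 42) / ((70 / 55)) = 869 / 588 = 1.48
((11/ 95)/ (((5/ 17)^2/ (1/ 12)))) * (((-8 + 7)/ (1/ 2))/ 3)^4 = 12716/ 577125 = 0.02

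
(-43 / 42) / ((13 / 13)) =-1.02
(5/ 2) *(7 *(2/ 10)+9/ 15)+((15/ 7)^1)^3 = 5090/ 343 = 14.84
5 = 5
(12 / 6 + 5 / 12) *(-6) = -29 / 2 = -14.50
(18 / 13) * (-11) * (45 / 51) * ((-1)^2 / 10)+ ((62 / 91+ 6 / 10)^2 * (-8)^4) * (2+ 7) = 212999627907 / 3519425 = 60521.14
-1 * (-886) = 886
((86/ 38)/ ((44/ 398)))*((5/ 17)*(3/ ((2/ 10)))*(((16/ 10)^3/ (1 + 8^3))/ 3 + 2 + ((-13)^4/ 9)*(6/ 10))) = 3137681504459/ 18226890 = 172145.74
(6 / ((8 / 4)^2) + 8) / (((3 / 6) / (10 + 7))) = 323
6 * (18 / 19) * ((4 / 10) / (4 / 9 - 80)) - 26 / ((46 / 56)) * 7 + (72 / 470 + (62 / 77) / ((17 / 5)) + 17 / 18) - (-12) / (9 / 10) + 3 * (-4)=-94822594864831 / 433126226610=-218.93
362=362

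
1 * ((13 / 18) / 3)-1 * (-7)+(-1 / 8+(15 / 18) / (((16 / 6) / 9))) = 4289 / 432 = 9.93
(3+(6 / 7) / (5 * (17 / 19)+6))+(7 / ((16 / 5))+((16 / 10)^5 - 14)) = 122242559 / 69650000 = 1.76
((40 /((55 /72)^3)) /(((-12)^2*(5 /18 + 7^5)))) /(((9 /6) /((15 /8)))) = 93312 /2013343805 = 0.00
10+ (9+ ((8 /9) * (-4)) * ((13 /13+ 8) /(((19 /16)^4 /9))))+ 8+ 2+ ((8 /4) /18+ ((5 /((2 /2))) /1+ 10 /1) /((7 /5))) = -862109795 /8210223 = -105.00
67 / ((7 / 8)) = 76.57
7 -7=0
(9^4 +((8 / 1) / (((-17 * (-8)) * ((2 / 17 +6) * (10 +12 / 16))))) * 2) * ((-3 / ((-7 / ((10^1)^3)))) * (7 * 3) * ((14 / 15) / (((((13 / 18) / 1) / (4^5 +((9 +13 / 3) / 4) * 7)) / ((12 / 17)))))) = 6969472796160000 / 123539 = 56415162791.99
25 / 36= 0.69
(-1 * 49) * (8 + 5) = -637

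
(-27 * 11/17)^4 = 7780827681/83521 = 93160.14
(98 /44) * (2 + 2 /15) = 4.75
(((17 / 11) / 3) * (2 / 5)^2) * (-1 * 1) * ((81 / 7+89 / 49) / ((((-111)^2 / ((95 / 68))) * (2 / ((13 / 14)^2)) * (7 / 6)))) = -0.00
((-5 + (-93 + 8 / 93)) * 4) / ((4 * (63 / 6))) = -18212 / 1953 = -9.33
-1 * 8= -8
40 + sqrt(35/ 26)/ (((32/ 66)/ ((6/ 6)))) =33*sqrt(910)/ 416 + 40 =42.39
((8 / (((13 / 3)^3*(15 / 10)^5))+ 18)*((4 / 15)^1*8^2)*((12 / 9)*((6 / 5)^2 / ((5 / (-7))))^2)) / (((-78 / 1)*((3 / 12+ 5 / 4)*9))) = -57187794944 / 36147515625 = -1.58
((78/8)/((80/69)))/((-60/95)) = -17043/1280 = -13.31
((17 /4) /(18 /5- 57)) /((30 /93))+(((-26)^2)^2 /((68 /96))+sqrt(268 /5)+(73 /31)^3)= 2*sqrt(335) /5+697910267715959 /1081770792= 645162.72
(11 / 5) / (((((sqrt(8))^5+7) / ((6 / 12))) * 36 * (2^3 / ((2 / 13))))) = -77 / 612499680+44 * sqrt(2) / 19140615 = 0.00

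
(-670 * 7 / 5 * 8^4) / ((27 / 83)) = -318889984 / 27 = -11810740.15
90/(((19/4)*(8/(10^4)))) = 450000/19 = 23684.21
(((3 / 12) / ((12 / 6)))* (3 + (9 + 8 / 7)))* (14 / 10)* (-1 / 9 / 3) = -23 / 270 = -0.09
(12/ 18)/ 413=2/ 1239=0.00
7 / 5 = 1.40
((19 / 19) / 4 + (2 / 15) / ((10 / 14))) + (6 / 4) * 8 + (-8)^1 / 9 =10393 / 900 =11.55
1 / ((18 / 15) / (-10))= -25 / 3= -8.33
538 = 538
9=9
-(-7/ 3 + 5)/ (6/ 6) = -8/ 3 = -2.67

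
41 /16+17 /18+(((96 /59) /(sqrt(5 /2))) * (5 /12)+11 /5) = 8 * sqrt(10) /59+4109 /720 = 6.14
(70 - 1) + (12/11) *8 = 855/11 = 77.73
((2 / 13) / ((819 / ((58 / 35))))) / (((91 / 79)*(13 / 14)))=18328 / 62977005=0.00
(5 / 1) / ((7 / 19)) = 95 / 7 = 13.57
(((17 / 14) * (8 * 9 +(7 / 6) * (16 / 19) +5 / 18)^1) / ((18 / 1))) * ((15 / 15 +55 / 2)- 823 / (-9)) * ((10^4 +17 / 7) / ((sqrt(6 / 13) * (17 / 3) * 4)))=1262493914555 * sqrt(78) / 28957824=385044.28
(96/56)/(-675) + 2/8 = 0.25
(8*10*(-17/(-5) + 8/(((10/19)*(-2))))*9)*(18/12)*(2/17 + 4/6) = -60480/17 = -3557.65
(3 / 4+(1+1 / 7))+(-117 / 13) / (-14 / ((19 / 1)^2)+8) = 0.76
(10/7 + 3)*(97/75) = 5.73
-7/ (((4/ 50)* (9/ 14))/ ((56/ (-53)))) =68600/ 477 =143.82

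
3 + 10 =13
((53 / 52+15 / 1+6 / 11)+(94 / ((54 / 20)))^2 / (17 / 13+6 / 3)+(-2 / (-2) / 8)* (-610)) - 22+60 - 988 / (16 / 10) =-272.75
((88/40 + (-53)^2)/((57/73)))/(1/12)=4104352/95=43203.71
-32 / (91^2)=-32 / 8281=-0.00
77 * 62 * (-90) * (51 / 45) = -486948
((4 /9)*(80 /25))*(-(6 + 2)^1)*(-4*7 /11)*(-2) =-28672 /495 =-57.92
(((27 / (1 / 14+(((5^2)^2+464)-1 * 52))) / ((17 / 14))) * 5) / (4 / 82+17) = 361620 / 57509759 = 0.01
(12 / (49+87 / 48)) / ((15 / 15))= 64 / 271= 0.24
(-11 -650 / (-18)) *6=452 / 3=150.67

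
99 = 99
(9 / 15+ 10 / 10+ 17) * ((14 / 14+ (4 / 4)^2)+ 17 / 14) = 837 / 14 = 59.79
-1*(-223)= 223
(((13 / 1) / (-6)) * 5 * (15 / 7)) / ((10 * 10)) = -13 / 56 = -0.23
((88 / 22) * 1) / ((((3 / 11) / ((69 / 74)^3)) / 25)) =30113325 / 101306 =297.25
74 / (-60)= -37 / 30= -1.23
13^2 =169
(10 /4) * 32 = 80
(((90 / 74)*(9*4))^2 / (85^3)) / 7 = 104976 / 235406395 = 0.00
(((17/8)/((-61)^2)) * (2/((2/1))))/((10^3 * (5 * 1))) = 17/148840000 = 0.00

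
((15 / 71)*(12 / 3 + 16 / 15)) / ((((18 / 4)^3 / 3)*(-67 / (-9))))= 608 / 128439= 0.00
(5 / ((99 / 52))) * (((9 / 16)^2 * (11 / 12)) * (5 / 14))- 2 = -6193 / 3584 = -1.73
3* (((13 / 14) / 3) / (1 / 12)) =78 / 7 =11.14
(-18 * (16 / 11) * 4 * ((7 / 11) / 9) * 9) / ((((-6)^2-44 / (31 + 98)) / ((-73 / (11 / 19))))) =180354384 / 765325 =235.66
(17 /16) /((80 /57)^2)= 55233 /102400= 0.54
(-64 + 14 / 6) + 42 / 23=-4129 / 69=-59.84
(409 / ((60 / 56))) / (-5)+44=-2426 / 75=-32.35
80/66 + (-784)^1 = -25832/33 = -782.79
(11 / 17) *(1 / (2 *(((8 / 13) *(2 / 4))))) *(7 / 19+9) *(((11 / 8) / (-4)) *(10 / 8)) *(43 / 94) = -30099355 / 15545344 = -1.94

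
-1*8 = -8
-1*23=-23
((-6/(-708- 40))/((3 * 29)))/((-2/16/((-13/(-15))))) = -52/81345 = -0.00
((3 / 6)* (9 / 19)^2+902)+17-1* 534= 278051 / 722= 385.11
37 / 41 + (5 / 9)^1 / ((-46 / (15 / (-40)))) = 41053 / 45264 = 0.91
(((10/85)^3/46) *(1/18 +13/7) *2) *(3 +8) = 10604/7118937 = 0.00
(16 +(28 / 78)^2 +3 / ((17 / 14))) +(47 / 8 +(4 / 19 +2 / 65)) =485697041 / 19651320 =24.72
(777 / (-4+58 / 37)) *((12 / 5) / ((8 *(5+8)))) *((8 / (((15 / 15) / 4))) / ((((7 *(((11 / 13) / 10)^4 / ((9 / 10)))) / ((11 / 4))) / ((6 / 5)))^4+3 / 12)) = -8341743040909291955526111072000000 / 8840741705022964482388557507121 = -943.56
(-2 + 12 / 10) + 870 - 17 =4261 / 5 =852.20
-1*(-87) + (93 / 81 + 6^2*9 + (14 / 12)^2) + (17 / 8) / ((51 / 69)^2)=1532689 / 3672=417.40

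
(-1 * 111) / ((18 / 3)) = -37 / 2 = -18.50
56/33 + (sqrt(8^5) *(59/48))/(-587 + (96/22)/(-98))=56/33 - 4312 *sqrt(2)/16089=1.32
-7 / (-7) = 1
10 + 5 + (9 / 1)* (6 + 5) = 114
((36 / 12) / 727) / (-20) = -3 / 14540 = -0.00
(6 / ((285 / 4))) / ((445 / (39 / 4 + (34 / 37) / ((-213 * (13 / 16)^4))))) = 17539135006 / 9515647663275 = 0.00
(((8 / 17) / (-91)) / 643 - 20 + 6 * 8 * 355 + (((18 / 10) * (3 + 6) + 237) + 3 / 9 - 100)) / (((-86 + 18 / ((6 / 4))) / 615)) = -10505967659363 / 73609354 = -142725.99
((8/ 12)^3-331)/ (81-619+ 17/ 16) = 142864/ 231957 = 0.62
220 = 220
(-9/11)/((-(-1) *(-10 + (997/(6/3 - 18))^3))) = 36864/10901747263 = 0.00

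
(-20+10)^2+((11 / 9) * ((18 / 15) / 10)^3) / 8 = 12500033 / 125000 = 100.00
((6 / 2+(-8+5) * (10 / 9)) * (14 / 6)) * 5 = -35 / 9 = -3.89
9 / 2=4.50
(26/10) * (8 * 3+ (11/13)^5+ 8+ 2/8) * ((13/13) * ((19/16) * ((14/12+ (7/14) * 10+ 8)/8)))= 15678743323/87739392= 178.70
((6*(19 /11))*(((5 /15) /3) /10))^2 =0.01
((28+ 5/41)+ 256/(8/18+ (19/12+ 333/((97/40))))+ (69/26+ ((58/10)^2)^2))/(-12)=-125817162381507/1296791665000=-97.02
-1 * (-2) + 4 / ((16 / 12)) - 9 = -4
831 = 831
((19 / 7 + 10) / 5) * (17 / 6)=1513 / 210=7.20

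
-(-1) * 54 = 54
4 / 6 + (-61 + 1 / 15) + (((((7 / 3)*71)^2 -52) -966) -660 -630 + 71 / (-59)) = 66576712 / 2655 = 25075.97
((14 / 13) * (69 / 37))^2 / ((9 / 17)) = 1762628 / 231361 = 7.62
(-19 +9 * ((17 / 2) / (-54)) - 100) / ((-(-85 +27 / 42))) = -10115 / 7086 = -1.43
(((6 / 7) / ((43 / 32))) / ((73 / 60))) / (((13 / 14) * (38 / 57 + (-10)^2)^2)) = 51840 / 930440407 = 0.00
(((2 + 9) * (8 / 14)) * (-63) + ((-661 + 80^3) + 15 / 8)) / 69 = 4087559 / 552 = 7405.00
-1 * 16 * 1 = -16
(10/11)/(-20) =-1/22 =-0.05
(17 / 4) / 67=17 / 268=0.06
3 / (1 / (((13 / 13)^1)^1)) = 3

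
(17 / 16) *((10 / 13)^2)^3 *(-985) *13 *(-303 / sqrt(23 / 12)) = 616904.22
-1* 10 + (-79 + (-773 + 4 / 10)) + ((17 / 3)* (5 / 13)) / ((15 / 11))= -860.00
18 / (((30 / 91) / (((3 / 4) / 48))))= 273 / 320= 0.85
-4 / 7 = -0.57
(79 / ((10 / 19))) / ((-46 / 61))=-91561 / 460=-199.05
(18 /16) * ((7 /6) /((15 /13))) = 91 /80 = 1.14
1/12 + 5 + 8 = 157/12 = 13.08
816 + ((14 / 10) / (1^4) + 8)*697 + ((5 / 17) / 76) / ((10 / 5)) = 95192001 / 12920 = 7367.80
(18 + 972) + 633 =1623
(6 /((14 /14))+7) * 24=312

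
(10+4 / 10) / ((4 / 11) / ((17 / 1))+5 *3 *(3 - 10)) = -9724 / 98155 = -0.10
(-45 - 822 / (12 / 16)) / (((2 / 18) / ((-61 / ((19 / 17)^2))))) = 181032201 / 361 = 501474.24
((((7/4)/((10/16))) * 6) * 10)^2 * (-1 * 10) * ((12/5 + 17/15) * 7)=-6980736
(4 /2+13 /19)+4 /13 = 739 /247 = 2.99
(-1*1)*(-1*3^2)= 9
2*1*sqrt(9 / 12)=sqrt(3)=1.73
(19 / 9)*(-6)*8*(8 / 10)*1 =-1216 / 15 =-81.07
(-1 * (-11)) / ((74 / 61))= 671 / 74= 9.07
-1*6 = -6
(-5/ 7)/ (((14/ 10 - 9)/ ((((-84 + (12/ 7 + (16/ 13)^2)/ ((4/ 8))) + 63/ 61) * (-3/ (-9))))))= -2.40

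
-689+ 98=-591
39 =39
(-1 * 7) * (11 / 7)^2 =-121 / 7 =-17.29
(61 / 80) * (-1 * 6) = -183 / 40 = -4.58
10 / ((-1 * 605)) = -0.02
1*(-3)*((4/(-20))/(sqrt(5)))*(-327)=-87.74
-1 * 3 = -3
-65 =-65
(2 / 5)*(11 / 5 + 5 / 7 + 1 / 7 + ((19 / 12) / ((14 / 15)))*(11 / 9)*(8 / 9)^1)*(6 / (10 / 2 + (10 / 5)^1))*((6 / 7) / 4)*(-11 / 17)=-305624 / 1311975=-0.23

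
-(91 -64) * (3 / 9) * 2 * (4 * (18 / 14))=-648 / 7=-92.57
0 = 0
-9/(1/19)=-171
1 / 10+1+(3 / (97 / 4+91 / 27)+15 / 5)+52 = 1676703 / 29830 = 56.21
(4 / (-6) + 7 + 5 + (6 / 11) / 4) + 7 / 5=4247 / 330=12.87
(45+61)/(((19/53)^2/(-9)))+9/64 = -171503055/23104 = -7423.09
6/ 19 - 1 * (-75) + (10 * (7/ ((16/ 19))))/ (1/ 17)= 226243/ 152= 1488.44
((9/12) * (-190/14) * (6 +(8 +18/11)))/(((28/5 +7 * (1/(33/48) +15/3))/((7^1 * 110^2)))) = -13007500/49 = -265459.18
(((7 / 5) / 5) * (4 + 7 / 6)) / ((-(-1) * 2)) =217 / 300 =0.72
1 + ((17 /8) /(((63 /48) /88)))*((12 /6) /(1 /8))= 47893 /21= 2280.62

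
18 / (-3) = -6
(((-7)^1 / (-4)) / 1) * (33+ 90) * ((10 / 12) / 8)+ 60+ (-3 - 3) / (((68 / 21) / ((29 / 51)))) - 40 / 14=78.51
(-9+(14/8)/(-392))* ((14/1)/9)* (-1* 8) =2017/18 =112.06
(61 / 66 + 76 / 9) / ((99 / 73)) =135415 / 19602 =6.91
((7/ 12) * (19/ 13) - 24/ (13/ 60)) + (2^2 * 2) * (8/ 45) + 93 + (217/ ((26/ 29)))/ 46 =-275363/ 26910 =-10.23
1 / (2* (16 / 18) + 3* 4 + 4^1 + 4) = 0.05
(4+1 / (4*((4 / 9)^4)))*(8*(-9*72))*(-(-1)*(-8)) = 431608.50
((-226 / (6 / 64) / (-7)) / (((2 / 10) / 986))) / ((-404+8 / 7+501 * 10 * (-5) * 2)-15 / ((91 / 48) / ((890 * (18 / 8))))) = -11587472 / 452817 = -25.59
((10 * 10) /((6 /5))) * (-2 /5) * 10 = -1000 /3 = -333.33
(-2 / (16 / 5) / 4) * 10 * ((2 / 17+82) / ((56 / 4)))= -9.16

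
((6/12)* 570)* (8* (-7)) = -15960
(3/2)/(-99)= -1/66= -0.02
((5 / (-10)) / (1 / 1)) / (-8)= 1 / 16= 0.06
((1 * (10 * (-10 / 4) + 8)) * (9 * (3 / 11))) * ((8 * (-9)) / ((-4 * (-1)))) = 8262 / 11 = 751.09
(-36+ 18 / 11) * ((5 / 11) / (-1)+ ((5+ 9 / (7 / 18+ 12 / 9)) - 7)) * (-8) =2857680 / 3751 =761.84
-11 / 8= -1.38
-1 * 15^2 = -225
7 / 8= 0.88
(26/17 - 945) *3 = -48117/17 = -2830.41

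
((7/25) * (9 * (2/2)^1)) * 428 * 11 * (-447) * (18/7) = -340925112/25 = -13637004.48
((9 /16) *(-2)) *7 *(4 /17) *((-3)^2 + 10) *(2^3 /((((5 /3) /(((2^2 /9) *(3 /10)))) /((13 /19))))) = -6552 /425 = -15.42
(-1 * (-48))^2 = 2304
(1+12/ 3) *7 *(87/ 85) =609/ 17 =35.82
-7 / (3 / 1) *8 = -56 / 3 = -18.67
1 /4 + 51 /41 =245 /164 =1.49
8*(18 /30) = 24 /5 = 4.80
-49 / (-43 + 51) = -49 / 8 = -6.12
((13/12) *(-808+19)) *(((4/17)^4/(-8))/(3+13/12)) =328224/4092529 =0.08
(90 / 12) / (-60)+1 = 7 / 8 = 0.88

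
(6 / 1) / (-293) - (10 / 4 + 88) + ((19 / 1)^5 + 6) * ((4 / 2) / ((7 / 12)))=34823569405 / 4102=8489412.34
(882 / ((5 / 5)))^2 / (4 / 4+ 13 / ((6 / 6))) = 55566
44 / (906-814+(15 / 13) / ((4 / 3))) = 208 / 439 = 0.47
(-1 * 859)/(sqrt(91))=-859 * sqrt(91)/91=-90.05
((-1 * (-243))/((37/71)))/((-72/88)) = -21087/37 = -569.92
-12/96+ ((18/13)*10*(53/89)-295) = -2655357/9256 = -286.88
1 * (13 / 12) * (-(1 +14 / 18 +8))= -286 / 27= -10.59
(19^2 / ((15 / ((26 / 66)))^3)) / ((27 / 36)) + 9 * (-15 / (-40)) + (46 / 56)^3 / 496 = 13410046841204731 / 3961800678528000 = 3.38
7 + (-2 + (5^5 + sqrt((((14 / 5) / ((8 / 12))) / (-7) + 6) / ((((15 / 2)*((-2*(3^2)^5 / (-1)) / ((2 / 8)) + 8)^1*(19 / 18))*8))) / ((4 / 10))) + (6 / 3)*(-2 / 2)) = 3128.00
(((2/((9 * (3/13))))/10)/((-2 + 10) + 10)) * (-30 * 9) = -13/9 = -1.44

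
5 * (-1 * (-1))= 5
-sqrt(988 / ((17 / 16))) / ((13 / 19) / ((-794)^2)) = -95826272*sqrt(4199) / 221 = -28097343.21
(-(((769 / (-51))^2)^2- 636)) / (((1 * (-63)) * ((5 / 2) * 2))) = 69081032897 / 426207663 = 162.08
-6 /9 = -2 /3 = -0.67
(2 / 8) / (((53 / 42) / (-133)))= -2793 / 106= -26.35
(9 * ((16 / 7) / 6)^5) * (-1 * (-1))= 32768 / 453789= 0.07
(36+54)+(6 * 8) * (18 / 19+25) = 25374 / 19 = 1335.47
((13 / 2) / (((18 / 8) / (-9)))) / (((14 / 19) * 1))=-247 / 7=-35.29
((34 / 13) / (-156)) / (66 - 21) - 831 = -831.00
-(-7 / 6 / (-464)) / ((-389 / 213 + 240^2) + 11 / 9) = -213 / 4879425856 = -0.00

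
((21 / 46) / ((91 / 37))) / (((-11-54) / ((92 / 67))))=-222 / 56615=-0.00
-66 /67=-0.99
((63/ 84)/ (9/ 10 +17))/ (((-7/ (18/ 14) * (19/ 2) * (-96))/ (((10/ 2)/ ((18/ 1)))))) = 25/ 10665536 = 0.00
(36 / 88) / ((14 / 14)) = 9 / 22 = 0.41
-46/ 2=-23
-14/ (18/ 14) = -98/ 9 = -10.89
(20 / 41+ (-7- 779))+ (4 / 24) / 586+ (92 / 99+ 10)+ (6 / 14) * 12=-25622371729 / 33300036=-769.44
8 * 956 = 7648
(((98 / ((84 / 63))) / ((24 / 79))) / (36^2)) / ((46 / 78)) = 50323 / 158976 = 0.32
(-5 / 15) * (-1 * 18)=6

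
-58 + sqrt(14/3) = -58 + sqrt(42)/3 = -55.84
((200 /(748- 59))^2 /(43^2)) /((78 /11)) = 220000 /34232606031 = 0.00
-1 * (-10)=10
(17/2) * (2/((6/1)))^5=17/486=0.03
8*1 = 8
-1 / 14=-0.07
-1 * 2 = -2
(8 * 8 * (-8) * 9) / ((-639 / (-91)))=-46592 / 71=-656.23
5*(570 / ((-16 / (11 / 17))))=-15675 / 136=-115.26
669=669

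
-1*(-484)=484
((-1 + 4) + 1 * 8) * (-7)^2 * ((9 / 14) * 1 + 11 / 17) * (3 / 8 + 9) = 1772925 / 272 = 6518.11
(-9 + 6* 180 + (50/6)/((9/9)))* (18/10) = 9714/5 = 1942.80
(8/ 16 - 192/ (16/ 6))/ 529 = -143/ 1058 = -0.14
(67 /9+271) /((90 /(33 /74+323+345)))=12395929 /5994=2068.06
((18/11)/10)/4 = 9/220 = 0.04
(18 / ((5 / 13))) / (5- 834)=-234 / 4145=-0.06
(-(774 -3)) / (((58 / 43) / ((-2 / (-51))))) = -11051 / 493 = -22.42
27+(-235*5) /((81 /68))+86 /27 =-77455 /81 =-956.23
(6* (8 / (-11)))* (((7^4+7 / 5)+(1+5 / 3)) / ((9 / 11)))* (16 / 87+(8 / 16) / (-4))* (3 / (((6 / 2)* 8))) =-12751 / 135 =-94.45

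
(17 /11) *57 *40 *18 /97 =697680 /1067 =653.87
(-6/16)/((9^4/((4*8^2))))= -32/2187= -0.01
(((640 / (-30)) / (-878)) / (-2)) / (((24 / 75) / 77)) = -3850 / 1317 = -2.92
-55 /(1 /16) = -880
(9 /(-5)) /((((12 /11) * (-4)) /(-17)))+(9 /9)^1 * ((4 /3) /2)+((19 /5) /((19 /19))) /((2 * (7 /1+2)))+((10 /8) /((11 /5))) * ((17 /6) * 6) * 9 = 639913 /7920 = 80.80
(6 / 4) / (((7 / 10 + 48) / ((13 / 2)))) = 195 / 974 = 0.20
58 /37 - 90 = -3272 /37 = -88.43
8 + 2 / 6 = 25 / 3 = 8.33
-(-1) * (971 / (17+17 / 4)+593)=54289 / 85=638.69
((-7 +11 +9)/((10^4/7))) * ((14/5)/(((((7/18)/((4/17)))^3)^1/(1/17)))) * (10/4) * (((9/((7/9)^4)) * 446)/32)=249584888358/877335904375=0.28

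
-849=-849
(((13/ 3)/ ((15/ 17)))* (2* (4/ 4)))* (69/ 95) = 10166/ 1425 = 7.13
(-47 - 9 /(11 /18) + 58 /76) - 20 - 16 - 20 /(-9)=-356419 /3762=-94.74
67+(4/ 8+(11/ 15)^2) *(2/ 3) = 45692/ 675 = 67.69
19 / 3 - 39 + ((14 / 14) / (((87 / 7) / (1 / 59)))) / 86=-4806767 / 147146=-32.67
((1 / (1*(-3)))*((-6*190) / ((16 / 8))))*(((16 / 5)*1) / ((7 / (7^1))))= 608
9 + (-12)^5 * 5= -1244151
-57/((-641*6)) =19/1282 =0.01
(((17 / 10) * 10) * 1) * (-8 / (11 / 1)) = -136 / 11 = -12.36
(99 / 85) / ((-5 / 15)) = -3.49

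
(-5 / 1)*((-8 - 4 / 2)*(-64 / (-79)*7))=22400 / 79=283.54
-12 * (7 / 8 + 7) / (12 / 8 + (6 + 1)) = -11.12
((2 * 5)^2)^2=10000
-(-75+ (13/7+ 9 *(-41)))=442.14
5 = 5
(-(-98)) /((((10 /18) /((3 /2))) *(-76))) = -1323 /380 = -3.48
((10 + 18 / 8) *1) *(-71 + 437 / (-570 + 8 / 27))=-879.15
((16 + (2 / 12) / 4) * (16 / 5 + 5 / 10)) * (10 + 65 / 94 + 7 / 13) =39096827 / 58656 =666.54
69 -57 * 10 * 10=-5631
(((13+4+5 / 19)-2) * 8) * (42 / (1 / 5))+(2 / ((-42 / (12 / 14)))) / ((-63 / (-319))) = 1503974278 / 58653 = 25641.90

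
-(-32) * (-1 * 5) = -160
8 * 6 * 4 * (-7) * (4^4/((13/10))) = -264664.62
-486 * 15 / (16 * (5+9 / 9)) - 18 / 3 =-1311 / 16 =-81.94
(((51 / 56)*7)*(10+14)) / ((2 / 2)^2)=153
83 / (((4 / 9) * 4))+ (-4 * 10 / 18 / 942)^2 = 13422934987 / 287505936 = 46.69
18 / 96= 3 / 16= 0.19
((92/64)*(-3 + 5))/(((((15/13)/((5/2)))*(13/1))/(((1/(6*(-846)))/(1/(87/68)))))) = -667/5522688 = -0.00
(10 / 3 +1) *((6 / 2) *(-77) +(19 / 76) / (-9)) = -108121 / 108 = -1001.12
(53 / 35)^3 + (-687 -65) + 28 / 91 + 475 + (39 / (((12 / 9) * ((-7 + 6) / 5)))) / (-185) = -22473111277 / 82491500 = -272.43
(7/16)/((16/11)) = 0.30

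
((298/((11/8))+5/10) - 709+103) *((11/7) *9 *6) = -230931/7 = -32990.14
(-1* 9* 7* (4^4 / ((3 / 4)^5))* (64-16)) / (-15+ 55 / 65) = 47710208 / 207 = 230484.10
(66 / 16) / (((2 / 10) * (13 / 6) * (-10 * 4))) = -99 / 416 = -0.24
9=9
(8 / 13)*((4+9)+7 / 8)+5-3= 137 / 13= 10.54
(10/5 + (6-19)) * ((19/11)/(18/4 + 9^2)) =-2/9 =-0.22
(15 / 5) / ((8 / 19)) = 7.12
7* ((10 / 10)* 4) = 28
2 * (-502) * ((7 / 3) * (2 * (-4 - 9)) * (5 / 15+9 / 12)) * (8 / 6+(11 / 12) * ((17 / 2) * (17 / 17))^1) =21676109 / 36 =602114.14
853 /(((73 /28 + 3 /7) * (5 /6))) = 143304 /425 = 337.19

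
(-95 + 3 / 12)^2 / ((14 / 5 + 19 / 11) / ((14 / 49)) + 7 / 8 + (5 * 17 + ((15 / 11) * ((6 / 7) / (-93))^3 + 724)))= 80727278369815 / 7424973638842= 10.87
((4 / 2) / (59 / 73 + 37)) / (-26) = -0.00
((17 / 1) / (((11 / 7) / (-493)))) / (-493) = 119 / 11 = 10.82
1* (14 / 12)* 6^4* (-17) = -25704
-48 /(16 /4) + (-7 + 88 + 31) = 100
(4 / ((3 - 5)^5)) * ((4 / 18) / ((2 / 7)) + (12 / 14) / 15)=-0.10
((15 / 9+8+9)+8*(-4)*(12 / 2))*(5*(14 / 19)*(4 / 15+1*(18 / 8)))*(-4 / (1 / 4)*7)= 30779840 / 171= 179999.06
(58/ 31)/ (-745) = -58/ 23095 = -0.00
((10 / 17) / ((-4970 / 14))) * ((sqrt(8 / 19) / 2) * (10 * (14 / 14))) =-20 * sqrt(38) / 22933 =-0.01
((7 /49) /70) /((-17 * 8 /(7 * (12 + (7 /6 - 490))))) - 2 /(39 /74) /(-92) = 519973 /5692960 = 0.09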